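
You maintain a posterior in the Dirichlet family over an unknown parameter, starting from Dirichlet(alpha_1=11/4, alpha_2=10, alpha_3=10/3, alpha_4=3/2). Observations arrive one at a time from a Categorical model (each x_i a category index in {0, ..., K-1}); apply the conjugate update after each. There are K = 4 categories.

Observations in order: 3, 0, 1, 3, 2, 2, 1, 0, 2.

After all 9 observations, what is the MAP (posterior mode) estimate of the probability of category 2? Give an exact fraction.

obs 1: x=3 → posterior Dirichlet(11/4, 10, 10/3, 5/2)
obs 2: x=0 → posterior Dirichlet(15/4, 10, 10/3, 5/2)
obs 3: x=1 → posterior Dirichlet(15/4, 11, 10/3, 5/2)
obs 4: x=3 → posterior Dirichlet(15/4, 11, 10/3, 7/2)
obs 5: x=2 → posterior Dirichlet(15/4, 11, 13/3, 7/2)
obs 6: x=2 → posterior Dirichlet(15/4, 11, 16/3, 7/2)
obs 7: x=1 → posterior Dirichlet(15/4, 12, 16/3, 7/2)
obs 8: x=0 → posterior Dirichlet(19/4, 12, 16/3, 7/2)
obs 9: x=2 → posterior Dirichlet(19/4, 12, 19/3, 7/2)

64/271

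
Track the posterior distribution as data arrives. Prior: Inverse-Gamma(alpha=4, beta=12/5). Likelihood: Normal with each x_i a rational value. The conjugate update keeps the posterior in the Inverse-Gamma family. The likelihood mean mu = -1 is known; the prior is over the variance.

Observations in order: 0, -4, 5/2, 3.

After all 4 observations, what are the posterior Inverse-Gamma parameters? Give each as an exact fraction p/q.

alpha=6, beta=861/40

obs 1: x=0 → posterior Inverse-Gamma(9/2, 29/10)
obs 2: x=-4 → posterior Inverse-Gamma(5, 37/5)
obs 3: x=5/2 → posterior Inverse-Gamma(11/2, 541/40)
obs 4: x=3 → posterior Inverse-Gamma(6, 861/40)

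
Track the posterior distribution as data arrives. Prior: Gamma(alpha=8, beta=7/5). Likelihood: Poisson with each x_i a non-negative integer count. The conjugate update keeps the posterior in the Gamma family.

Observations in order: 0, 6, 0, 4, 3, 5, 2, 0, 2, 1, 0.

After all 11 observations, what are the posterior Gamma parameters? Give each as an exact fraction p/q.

obs 1: x=0 → posterior Gamma(8, 12/5)
obs 2: x=6 → posterior Gamma(14, 17/5)
obs 3: x=0 → posterior Gamma(14, 22/5)
obs 4: x=4 → posterior Gamma(18, 27/5)
obs 5: x=3 → posterior Gamma(21, 32/5)
obs 6: x=5 → posterior Gamma(26, 37/5)
obs 7: x=2 → posterior Gamma(28, 42/5)
obs 8: x=0 → posterior Gamma(28, 47/5)
obs 9: x=2 → posterior Gamma(30, 52/5)
obs 10: x=1 → posterior Gamma(31, 57/5)
obs 11: x=0 → posterior Gamma(31, 62/5)

alpha=31, beta=62/5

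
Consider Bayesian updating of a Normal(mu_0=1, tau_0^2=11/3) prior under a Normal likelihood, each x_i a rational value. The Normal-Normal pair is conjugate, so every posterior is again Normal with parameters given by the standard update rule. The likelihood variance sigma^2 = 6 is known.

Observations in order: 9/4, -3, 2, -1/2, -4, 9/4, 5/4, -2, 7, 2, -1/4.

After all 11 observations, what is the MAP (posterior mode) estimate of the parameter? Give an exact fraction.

95/139

obs 1: x=9/4 → posterior Normal(171/116, 66/29)
obs 2: x=-3 → posterior Normal(39/160, 33/20)
obs 3: x=2 → posterior Normal(127/204, 22/17)
obs 4: x=-1/2 → posterior Normal(105/248, 33/31)
obs 5: x=-4 → posterior Normal(-71/292, 66/73)
obs 6: x=9/4 → posterior Normal(1/12, 11/14)
obs 7: x=5/4 → posterior Normal(83/380, 66/95)
obs 8: x=-2 → posterior Normal(-5/424, 33/53)
obs 9: x=7 → posterior Normal(101/156, 22/39)
obs 10: x=2 → posterior Normal(391/512, 33/64)
obs 11: x=-1/4 → posterior Normal(95/139, 66/139)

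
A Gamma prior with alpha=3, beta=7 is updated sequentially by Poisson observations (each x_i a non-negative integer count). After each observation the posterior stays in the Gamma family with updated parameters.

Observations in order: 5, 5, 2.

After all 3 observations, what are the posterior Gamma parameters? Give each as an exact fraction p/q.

obs 1: x=5 → posterior Gamma(8, 8)
obs 2: x=5 → posterior Gamma(13, 9)
obs 3: x=2 → posterior Gamma(15, 10)

alpha=15, beta=10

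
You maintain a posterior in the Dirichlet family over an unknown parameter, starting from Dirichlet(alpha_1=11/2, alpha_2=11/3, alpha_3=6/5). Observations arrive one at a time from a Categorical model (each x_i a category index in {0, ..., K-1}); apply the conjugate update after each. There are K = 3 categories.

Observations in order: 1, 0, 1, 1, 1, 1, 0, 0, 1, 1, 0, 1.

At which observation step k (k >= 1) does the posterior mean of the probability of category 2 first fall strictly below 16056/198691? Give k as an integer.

obs 1: x=1 → posterior Dirichlet(11/2, 14/3, 6/5)
obs 2: x=0 → posterior Dirichlet(13/2, 14/3, 6/5)
obs 3: x=1 → posterior Dirichlet(13/2, 17/3, 6/5)
obs 4: x=1 → posterior Dirichlet(13/2, 20/3, 6/5)
obs 5: x=1 → posterior Dirichlet(13/2, 23/3, 6/5)
obs 6: x=1 → posterior Dirichlet(13/2, 26/3, 6/5)
obs 7: x=0 → posterior Dirichlet(15/2, 26/3, 6/5)
obs 8: x=0 → posterior Dirichlet(17/2, 26/3, 6/5)
obs 9: x=1 → posterior Dirichlet(17/2, 29/3, 6/5)
obs 10: x=1 → posterior Dirichlet(17/2, 32/3, 6/5)
obs 11: x=0 → posterior Dirichlet(19/2, 32/3, 6/5)
obs 12: x=1 → posterior Dirichlet(19/2, 35/3, 6/5)

k = 5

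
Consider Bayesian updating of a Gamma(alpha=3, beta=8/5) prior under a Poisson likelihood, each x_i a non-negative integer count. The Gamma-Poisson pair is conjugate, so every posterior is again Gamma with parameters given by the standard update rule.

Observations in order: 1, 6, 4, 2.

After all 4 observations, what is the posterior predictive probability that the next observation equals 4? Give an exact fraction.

115257987581940019515883520000/781911396034559762359487757867

obs 1: x=1 → posterior Gamma(4, 13/5)
obs 2: x=6 → posterior Gamma(10, 18/5)
obs 3: x=4 → posterior Gamma(14, 23/5)
obs 4: x=2 → posterior Gamma(16, 28/5)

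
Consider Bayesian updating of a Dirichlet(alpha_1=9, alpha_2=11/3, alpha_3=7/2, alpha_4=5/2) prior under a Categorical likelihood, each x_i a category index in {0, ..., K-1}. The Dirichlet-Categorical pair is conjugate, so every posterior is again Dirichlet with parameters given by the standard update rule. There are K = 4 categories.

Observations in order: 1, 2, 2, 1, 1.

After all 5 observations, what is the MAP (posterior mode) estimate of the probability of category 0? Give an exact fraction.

24/59

obs 1: x=1 → posterior Dirichlet(9, 14/3, 7/2, 5/2)
obs 2: x=2 → posterior Dirichlet(9, 14/3, 9/2, 5/2)
obs 3: x=2 → posterior Dirichlet(9, 14/3, 11/2, 5/2)
obs 4: x=1 → posterior Dirichlet(9, 17/3, 11/2, 5/2)
obs 5: x=1 → posterior Dirichlet(9, 20/3, 11/2, 5/2)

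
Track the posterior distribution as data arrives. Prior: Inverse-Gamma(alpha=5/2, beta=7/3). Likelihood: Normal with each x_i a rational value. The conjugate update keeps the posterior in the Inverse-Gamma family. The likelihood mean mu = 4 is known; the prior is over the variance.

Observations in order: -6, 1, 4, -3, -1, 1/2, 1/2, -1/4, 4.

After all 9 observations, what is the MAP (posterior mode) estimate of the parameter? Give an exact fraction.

11051/768

obs 1: x=-6 → posterior Inverse-Gamma(3, 157/3)
obs 2: x=1 → posterior Inverse-Gamma(7/2, 341/6)
obs 3: x=4 → posterior Inverse-Gamma(4, 341/6)
obs 4: x=-3 → posterior Inverse-Gamma(9/2, 244/3)
obs 5: x=-1 → posterior Inverse-Gamma(5, 563/6)
obs 6: x=1/2 → posterior Inverse-Gamma(11/2, 2399/24)
obs 7: x=1/2 → posterior Inverse-Gamma(6, 1273/12)
obs 8: x=-1/4 → posterior Inverse-Gamma(13/2, 11051/96)
obs 9: x=4 → posterior Inverse-Gamma(7, 11051/96)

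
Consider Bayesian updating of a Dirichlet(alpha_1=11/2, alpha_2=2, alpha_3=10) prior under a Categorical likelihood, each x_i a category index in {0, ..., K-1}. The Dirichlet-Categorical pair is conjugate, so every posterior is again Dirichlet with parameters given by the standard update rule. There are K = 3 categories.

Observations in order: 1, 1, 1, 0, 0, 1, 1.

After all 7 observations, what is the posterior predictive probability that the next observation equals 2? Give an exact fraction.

20/49

obs 1: x=1 → posterior Dirichlet(11/2, 3, 10)
obs 2: x=1 → posterior Dirichlet(11/2, 4, 10)
obs 3: x=1 → posterior Dirichlet(11/2, 5, 10)
obs 4: x=0 → posterior Dirichlet(13/2, 5, 10)
obs 5: x=0 → posterior Dirichlet(15/2, 5, 10)
obs 6: x=1 → posterior Dirichlet(15/2, 6, 10)
obs 7: x=1 → posterior Dirichlet(15/2, 7, 10)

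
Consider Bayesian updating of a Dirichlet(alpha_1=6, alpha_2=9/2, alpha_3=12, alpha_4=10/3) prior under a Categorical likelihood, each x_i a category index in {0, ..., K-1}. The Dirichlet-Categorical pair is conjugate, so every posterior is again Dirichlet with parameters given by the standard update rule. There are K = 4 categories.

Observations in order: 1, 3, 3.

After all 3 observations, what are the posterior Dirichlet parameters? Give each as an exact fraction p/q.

obs 1: x=1 → posterior Dirichlet(6, 11/2, 12, 10/3)
obs 2: x=3 → posterior Dirichlet(6, 11/2, 12, 13/3)
obs 3: x=3 → posterior Dirichlet(6, 11/2, 12, 16/3)

alpha_1=6, alpha_2=11/2, alpha_3=12, alpha_4=16/3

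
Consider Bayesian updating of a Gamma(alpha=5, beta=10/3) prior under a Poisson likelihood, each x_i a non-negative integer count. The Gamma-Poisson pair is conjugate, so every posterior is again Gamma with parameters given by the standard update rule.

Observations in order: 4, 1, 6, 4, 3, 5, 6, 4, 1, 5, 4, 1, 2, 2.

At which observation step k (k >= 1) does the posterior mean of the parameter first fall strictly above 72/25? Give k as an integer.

k = 6

obs 1: x=4 → posterior Gamma(9, 13/3)
obs 2: x=1 → posterior Gamma(10, 16/3)
obs 3: x=6 → posterior Gamma(16, 19/3)
obs 4: x=4 → posterior Gamma(20, 22/3)
obs 5: x=3 → posterior Gamma(23, 25/3)
obs 6: x=5 → posterior Gamma(28, 28/3)
obs 7: x=6 → posterior Gamma(34, 31/3)
obs 8: x=4 → posterior Gamma(38, 34/3)
obs 9: x=1 → posterior Gamma(39, 37/3)
obs 10: x=5 → posterior Gamma(44, 40/3)
obs 11: x=4 → posterior Gamma(48, 43/3)
obs 12: x=1 → posterior Gamma(49, 46/3)
obs 13: x=2 → posterior Gamma(51, 49/3)
obs 14: x=2 → posterior Gamma(53, 52/3)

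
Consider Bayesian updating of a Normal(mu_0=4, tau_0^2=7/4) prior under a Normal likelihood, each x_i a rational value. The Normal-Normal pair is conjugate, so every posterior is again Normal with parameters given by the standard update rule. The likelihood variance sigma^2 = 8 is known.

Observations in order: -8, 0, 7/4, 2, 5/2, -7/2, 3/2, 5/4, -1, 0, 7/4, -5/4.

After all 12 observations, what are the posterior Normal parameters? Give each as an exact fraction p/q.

obs 1: x=-8 → posterior Normal(24/13, 56/39)
obs 2: x=0 → posterior Normal(36/23, 28/23)
obs 3: x=7/4 → posterior Normal(337/212, 56/53)
obs 4: x=2 → posterior Normal(131/80, 14/15)
obs 5: x=5/2 → posterior Normal(463/268, 56/67)
obs 6: x=-7/2 → posterior Normal(365/296, 28/37)
obs 7: x=3/2 → posterior Normal(407/324, 56/81)
obs 8: x=5/4 → posterior Normal(221/176, 7/11)
obs 9: x=-1 → posterior Normal(207/190, 56/95)
obs 10: x=0 → posterior Normal(69/68, 28/51)
obs 11: x=7/4 → posterior Normal(463/436, 56/109)
obs 12: x=-5/4 → posterior Normal(107/116, 14/29)

mu_0=107/116, tau_0^2=14/29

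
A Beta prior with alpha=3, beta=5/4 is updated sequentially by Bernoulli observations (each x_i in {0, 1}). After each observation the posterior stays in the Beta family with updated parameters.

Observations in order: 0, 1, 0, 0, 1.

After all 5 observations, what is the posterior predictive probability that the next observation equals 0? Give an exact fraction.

17/37

obs 1: x=0 → posterior Beta(3, 9/4)
obs 2: x=1 → posterior Beta(4, 9/4)
obs 3: x=0 → posterior Beta(4, 13/4)
obs 4: x=0 → posterior Beta(4, 17/4)
obs 5: x=1 → posterior Beta(5, 17/4)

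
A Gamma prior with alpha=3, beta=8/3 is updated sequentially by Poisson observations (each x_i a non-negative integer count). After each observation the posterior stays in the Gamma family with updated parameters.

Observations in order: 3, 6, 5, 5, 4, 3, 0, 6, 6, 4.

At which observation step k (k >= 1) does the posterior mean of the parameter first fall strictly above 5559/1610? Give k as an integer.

k = 9

obs 1: x=3 → posterior Gamma(6, 11/3)
obs 2: x=6 → posterior Gamma(12, 14/3)
obs 3: x=5 → posterior Gamma(17, 17/3)
obs 4: x=5 → posterior Gamma(22, 20/3)
obs 5: x=4 → posterior Gamma(26, 23/3)
obs 6: x=3 → posterior Gamma(29, 26/3)
obs 7: x=0 → posterior Gamma(29, 29/3)
obs 8: x=6 → posterior Gamma(35, 32/3)
obs 9: x=6 → posterior Gamma(41, 35/3)
obs 10: x=4 → posterior Gamma(45, 38/3)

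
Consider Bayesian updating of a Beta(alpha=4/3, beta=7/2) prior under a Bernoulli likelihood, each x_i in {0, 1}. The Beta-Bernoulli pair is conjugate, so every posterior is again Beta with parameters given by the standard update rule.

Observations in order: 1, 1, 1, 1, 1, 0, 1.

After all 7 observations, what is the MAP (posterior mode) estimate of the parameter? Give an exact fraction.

obs 1: x=1 → posterior Beta(7/3, 7/2)
obs 2: x=1 → posterior Beta(10/3, 7/2)
obs 3: x=1 → posterior Beta(13/3, 7/2)
obs 4: x=1 → posterior Beta(16/3, 7/2)
obs 5: x=1 → posterior Beta(19/3, 7/2)
obs 6: x=0 → posterior Beta(19/3, 9/2)
obs 7: x=1 → posterior Beta(22/3, 9/2)

38/59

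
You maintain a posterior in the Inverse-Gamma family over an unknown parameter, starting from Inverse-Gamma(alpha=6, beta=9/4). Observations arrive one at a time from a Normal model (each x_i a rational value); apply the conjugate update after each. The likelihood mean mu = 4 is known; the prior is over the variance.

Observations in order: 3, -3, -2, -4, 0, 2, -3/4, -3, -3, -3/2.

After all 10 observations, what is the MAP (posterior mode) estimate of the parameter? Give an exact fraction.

1735/128

obs 1: x=3 → posterior Inverse-Gamma(13/2, 11/4)
obs 2: x=-3 → posterior Inverse-Gamma(7, 109/4)
obs 3: x=-2 → posterior Inverse-Gamma(15/2, 181/4)
obs 4: x=-4 → posterior Inverse-Gamma(8, 309/4)
obs 5: x=0 → posterior Inverse-Gamma(17/2, 341/4)
obs 6: x=2 → posterior Inverse-Gamma(9, 349/4)
obs 7: x=-3/4 → posterior Inverse-Gamma(19/2, 3153/32)
obs 8: x=-3 → posterior Inverse-Gamma(10, 3937/32)
obs 9: x=-3 → posterior Inverse-Gamma(21/2, 4721/32)
obs 10: x=-3/2 → posterior Inverse-Gamma(11, 5205/32)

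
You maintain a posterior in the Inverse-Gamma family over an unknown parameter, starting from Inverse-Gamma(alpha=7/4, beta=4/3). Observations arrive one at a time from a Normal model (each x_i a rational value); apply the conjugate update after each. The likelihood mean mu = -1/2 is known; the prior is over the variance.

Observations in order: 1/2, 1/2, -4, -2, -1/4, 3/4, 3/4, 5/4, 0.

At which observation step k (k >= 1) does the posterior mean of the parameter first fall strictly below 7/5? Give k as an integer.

k = 2

obs 1: x=1/2 → posterior Inverse-Gamma(9/4, 11/6)
obs 2: x=1/2 → posterior Inverse-Gamma(11/4, 7/3)
obs 3: x=-4 → posterior Inverse-Gamma(13/4, 203/24)
obs 4: x=-2 → posterior Inverse-Gamma(15/4, 115/12)
obs 5: x=-1/4 → posterior Inverse-Gamma(17/4, 923/96)
obs 6: x=3/4 → posterior Inverse-Gamma(19/4, 499/48)
obs 7: x=3/4 → posterior Inverse-Gamma(21/4, 1073/96)
obs 8: x=5/4 → posterior Inverse-Gamma(23/4, 305/24)
obs 9: x=0 → posterior Inverse-Gamma(25/4, 77/6)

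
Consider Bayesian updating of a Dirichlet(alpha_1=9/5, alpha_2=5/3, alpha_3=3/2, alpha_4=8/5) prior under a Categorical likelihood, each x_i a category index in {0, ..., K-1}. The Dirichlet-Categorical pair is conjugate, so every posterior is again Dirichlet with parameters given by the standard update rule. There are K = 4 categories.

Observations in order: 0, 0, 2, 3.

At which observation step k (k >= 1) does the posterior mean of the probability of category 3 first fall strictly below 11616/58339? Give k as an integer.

obs 1: x=0 → posterior Dirichlet(14/5, 5/3, 3/2, 8/5)
obs 2: x=0 → posterior Dirichlet(19/5, 5/3, 3/2, 8/5)
obs 3: x=2 → posterior Dirichlet(19/5, 5/3, 5/2, 8/5)
obs 4: x=3 → posterior Dirichlet(19/5, 5/3, 5/2, 13/5)

k = 2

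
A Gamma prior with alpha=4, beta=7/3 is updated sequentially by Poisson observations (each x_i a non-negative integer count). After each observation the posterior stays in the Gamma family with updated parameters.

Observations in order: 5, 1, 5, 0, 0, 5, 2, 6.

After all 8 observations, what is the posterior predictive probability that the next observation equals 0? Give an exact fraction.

obs 1: x=5 → posterior Gamma(9, 10/3)
obs 2: x=1 → posterior Gamma(10, 13/3)
obs 3: x=5 → posterior Gamma(15, 16/3)
obs 4: x=0 → posterior Gamma(15, 19/3)
obs 5: x=0 → posterior Gamma(15, 22/3)
obs 6: x=5 → posterior Gamma(20, 25/3)
obs 7: x=2 → posterior Gamma(22, 28/3)
obs 8: x=6 → posterior Gamma(28, 31/3)

572964121067545096123347421337293637543041/7610438437126150739469436175738091335581696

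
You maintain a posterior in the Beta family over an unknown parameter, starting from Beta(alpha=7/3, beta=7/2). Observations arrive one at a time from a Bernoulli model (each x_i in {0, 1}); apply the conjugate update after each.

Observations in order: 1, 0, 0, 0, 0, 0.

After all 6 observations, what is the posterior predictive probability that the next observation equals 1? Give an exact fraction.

20/71

obs 1: x=1 → posterior Beta(10/3, 7/2)
obs 2: x=0 → posterior Beta(10/3, 9/2)
obs 3: x=0 → posterior Beta(10/3, 11/2)
obs 4: x=0 → posterior Beta(10/3, 13/2)
obs 5: x=0 → posterior Beta(10/3, 15/2)
obs 6: x=0 → posterior Beta(10/3, 17/2)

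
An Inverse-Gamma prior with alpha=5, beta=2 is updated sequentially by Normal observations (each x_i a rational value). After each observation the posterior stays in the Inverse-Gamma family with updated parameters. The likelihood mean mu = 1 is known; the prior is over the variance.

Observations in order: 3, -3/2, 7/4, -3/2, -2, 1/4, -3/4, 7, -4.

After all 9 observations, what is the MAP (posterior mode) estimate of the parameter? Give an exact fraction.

505/112

obs 1: x=3 → posterior Inverse-Gamma(11/2, 4)
obs 2: x=-3/2 → posterior Inverse-Gamma(6, 57/8)
obs 3: x=7/4 → posterior Inverse-Gamma(13/2, 237/32)
obs 4: x=-3/2 → posterior Inverse-Gamma(7, 337/32)
obs 5: x=-2 → posterior Inverse-Gamma(15/2, 481/32)
obs 6: x=1/4 → posterior Inverse-Gamma(8, 245/16)
obs 7: x=-3/4 → posterior Inverse-Gamma(17/2, 539/32)
obs 8: x=7 → posterior Inverse-Gamma(9, 1115/32)
obs 9: x=-4 → posterior Inverse-Gamma(19/2, 1515/32)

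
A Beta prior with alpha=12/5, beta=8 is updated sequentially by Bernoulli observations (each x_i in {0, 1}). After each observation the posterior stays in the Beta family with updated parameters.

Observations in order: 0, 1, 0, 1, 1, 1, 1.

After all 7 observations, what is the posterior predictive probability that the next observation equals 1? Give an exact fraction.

obs 1: x=0 → posterior Beta(12/5, 9)
obs 2: x=1 → posterior Beta(17/5, 9)
obs 3: x=0 → posterior Beta(17/5, 10)
obs 4: x=1 → posterior Beta(22/5, 10)
obs 5: x=1 → posterior Beta(27/5, 10)
obs 6: x=1 → posterior Beta(32/5, 10)
obs 7: x=1 → posterior Beta(37/5, 10)

37/87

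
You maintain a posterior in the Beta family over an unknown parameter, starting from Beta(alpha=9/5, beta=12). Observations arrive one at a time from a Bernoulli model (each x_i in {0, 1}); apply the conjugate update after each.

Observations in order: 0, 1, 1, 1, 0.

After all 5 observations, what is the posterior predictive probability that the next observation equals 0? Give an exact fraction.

35/47

obs 1: x=0 → posterior Beta(9/5, 13)
obs 2: x=1 → posterior Beta(14/5, 13)
obs 3: x=1 → posterior Beta(19/5, 13)
obs 4: x=1 → posterior Beta(24/5, 13)
obs 5: x=0 → posterior Beta(24/5, 14)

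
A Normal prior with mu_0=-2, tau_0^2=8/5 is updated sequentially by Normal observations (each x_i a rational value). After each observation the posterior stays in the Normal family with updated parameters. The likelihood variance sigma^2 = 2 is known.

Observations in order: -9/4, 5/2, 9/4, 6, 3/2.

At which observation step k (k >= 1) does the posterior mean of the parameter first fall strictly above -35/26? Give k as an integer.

obs 1: x=-9/4 → posterior Normal(-19/9, 8/9)
obs 2: x=5/2 → posterior Normal(-9/13, 8/13)
obs 3: x=9/4 → posterior Normal(0, 8/17)
obs 4: x=6 → posterior Normal(8/7, 8/21)
obs 5: x=3/2 → posterior Normal(6/5, 8/25)

k = 2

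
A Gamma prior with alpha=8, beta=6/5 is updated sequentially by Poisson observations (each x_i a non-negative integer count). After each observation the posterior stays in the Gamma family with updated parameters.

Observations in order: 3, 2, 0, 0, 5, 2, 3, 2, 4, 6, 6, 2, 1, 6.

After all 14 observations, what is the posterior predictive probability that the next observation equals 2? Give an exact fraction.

obs 1: x=3 → posterior Gamma(11, 11/5)
obs 2: x=2 → posterior Gamma(13, 16/5)
obs 3: x=0 → posterior Gamma(13, 21/5)
obs 4: x=0 → posterior Gamma(13, 26/5)
obs 5: x=5 → posterior Gamma(18, 31/5)
obs 6: x=2 → posterior Gamma(20, 36/5)
obs 7: x=3 → posterior Gamma(23, 41/5)
obs 8: x=2 → posterior Gamma(25, 46/5)
obs 9: x=4 → posterior Gamma(29, 51/5)
obs 10: x=6 → posterior Gamma(35, 56/5)
obs 11: x=6 → posterior Gamma(41, 61/5)
obs 12: x=2 → posterior Gamma(43, 66/5)
obs 13: x=1 → posterior Gamma(44, 71/5)
obs 14: x=6 → posterior Gamma(50, 76/5)

116683259580819115280926107975529594364609243515545664809079096163468755512462389239803407237120000/580897793671538120543914751292250043875533560952973762696395441323395277601147874208719336809230187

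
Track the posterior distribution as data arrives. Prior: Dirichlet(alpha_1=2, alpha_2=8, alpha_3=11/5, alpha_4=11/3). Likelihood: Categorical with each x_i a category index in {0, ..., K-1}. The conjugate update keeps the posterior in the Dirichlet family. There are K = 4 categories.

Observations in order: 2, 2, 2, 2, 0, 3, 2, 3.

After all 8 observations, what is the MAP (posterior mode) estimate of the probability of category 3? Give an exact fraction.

35/149

obs 1: x=2 → posterior Dirichlet(2, 8, 16/5, 11/3)
obs 2: x=2 → posterior Dirichlet(2, 8, 21/5, 11/3)
obs 3: x=2 → posterior Dirichlet(2, 8, 26/5, 11/3)
obs 4: x=2 → posterior Dirichlet(2, 8, 31/5, 11/3)
obs 5: x=0 → posterior Dirichlet(3, 8, 31/5, 11/3)
obs 6: x=3 → posterior Dirichlet(3, 8, 31/5, 14/3)
obs 7: x=2 → posterior Dirichlet(3, 8, 36/5, 14/3)
obs 8: x=3 → posterior Dirichlet(3, 8, 36/5, 17/3)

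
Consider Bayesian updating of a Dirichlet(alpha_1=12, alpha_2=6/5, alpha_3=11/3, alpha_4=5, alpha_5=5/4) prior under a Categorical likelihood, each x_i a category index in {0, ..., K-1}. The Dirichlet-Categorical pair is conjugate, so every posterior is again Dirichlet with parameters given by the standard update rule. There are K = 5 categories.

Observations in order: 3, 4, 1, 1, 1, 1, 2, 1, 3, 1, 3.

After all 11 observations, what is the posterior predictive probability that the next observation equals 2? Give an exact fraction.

280/2047

obs 1: x=3 → posterior Dirichlet(12, 6/5, 11/3, 6, 5/4)
obs 2: x=4 → posterior Dirichlet(12, 6/5, 11/3, 6, 9/4)
obs 3: x=1 → posterior Dirichlet(12, 11/5, 11/3, 6, 9/4)
obs 4: x=1 → posterior Dirichlet(12, 16/5, 11/3, 6, 9/4)
obs 5: x=1 → posterior Dirichlet(12, 21/5, 11/3, 6, 9/4)
obs 6: x=1 → posterior Dirichlet(12, 26/5, 11/3, 6, 9/4)
obs 7: x=2 → posterior Dirichlet(12, 26/5, 14/3, 6, 9/4)
obs 8: x=1 → posterior Dirichlet(12, 31/5, 14/3, 6, 9/4)
obs 9: x=3 → posterior Dirichlet(12, 31/5, 14/3, 7, 9/4)
obs 10: x=1 → posterior Dirichlet(12, 36/5, 14/3, 7, 9/4)
obs 11: x=3 → posterior Dirichlet(12, 36/5, 14/3, 8, 9/4)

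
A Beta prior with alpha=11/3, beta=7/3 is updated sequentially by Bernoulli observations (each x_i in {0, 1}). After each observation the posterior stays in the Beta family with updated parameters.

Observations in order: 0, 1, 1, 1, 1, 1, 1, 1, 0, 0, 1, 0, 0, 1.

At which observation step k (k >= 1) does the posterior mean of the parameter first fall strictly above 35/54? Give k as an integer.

k = 4

obs 1: x=0 → posterior Beta(11/3, 10/3)
obs 2: x=1 → posterior Beta(14/3, 10/3)
obs 3: x=1 → posterior Beta(17/3, 10/3)
obs 4: x=1 → posterior Beta(20/3, 10/3)
obs 5: x=1 → posterior Beta(23/3, 10/3)
obs 6: x=1 → posterior Beta(26/3, 10/3)
obs 7: x=1 → posterior Beta(29/3, 10/3)
obs 8: x=1 → posterior Beta(32/3, 10/3)
obs 9: x=0 → posterior Beta(32/3, 13/3)
obs 10: x=0 → posterior Beta(32/3, 16/3)
obs 11: x=1 → posterior Beta(35/3, 16/3)
obs 12: x=0 → posterior Beta(35/3, 19/3)
obs 13: x=0 → posterior Beta(35/3, 22/3)
obs 14: x=1 → posterior Beta(38/3, 22/3)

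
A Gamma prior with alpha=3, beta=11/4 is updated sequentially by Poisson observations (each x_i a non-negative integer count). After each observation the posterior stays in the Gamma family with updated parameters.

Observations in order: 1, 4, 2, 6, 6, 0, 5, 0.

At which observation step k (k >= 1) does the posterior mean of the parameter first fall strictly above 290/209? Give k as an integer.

obs 1: x=1 → posterior Gamma(4, 15/4)
obs 2: x=4 → posterior Gamma(8, 19/4)
obs 3: x=2 → posterior Gamma(10, 23/4)
obs 4: x=6 → posterior Gamma(16, 27/4)
obs 5: x=6 → posterior Gamma(22, 31/4)
obs 6: x=0 → posterior Gamma(22, 35/4)
obs 7: x=5 → posterior Gamma(27, 39/4)
obs 8: x=0 → posterior Gamma(27, 43/4)

k = 2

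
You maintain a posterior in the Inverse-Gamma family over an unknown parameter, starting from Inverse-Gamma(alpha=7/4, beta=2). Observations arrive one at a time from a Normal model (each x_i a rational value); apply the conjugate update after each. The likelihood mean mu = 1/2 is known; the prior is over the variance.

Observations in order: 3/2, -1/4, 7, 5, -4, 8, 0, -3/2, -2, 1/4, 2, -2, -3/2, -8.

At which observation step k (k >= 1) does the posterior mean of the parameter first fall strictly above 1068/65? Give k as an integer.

obs 1: x=3/2 → posterior Inverse-Gamma(9/4, 5/2)
obs 2: x=-1/4 → posterior Inverse-Gamma(11/4, 89/32)
obs 3: x=7 → posterior Inverse-Gamma(13/4, 765/32)
obs 4: x=5 → posterior Inverse-Gamma(15/4, 1089/32)
obs 5: x=-4 → posterior Inverse-Gamma(17/4, 1413/32)
obs 6: x=8 → posterior Inverse-Gamma(19/4, 2313/32)
obs 7: x=0 → posterior Inverse-Gamma(21/4, 2317/32)
obs 8: x=-3/2 → posterior Inverse-Gamma(23/4, 2381/32)
obs 9: x=-2 → posterior Inverse-Gamma(25/4, 2481/32)
obs 10: x=1/4 → posterior Inverse-Gamma(27/4, 1241/16)
obs 11: x=2 → posterior Inverse-Gamma(29/4, 1259/16)
obs 12: x=-2 → posterior Inverse-Gamma(31/4, 1309/16)
obs 13: x=-3/2 → posterior Inverse-Gamma(33/4, 1341/16)
obs 14: x=-8 → posterior Inverse-Gamma(35/4, 1919/16)

k = 6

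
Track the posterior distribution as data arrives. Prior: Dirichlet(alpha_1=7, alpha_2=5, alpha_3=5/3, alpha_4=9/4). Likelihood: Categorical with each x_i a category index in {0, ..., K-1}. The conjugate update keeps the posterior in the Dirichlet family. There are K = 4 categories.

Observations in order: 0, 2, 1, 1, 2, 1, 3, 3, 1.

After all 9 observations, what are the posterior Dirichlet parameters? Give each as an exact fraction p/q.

obs 1: x=0 → posterior Dirichlet(8, 5, 5/3, 9/4)
obs 2: x=2 → posterior Dirichlet(8, 5, 8/3, 9/4)
obs 3: x=1 → posterior Dirichlet(8, 6, 8/3, 9/4)
obs 4: x=1 → posterior Dirichlet(8, 7, 8/3, 9/4)
obs 5: x=2 → posterior Dirichlet(8, 7, 11/3, 9/4)
obs 6: x=1 → posterior Dirichlet(8, 8, 11/3, 9/4)
obs 7: x=3 → posterior Dirichlet(8, 8, 11/3, 13/4)
obs 8: x=3 → posterior Dirichlet(8, 8, 11/3, 17/4)
obs 9: x=1 → posterior Dirichlet(8, 9, 11/3, 17/4)

alpha_1=8, alpha_2=9, alpha_3=11/3, alpha_4=17/4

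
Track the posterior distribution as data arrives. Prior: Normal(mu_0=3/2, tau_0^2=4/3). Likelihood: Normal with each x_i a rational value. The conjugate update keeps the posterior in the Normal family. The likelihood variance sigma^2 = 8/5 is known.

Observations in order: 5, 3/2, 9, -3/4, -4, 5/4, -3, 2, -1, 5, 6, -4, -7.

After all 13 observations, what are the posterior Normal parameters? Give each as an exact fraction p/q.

obs 1: x=5 → posterior Normal(34/11, 8/11)
obs 2: x=3/2 → posterior Normal(83/32, 1/2)
obs 3: x=9 → posterior Normal(173/42, 8/21)
obs 4: x=-3/4 → posterior Normal(331/104, 4/13)
obs 5: x=-4 → posterior Normal(251/124, 8/31)
obs 6: x=5/4 → posterior Normal(23/12, 2/9)
obs 7: x=-3 → posterior Normal(54/41, 8/41)
obs 8: x=2 → posterior Normal(32/23, 4/23)
obs 9: x=-1 → posterior Normal(59/51, 8/51)
obs 10: x=5 → posterior Normal(3/2, 1/7)
obs 11: x=6 → posterior Normal(114/61, 8/61)
obs 12: x=-4 → posterior Normal(47/33, 4/33)
obs 13: x=-7 → posterior Normal(59/71, 8/71)

mu_0=59/71, tau_0^2=8/71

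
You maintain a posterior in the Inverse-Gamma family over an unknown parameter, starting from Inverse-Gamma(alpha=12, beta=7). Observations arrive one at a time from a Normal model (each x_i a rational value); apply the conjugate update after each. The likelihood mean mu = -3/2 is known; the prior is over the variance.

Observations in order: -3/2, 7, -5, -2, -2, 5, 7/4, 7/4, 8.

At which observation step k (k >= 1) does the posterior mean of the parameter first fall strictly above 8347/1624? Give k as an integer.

obs 1: x=-3/2 → posterior Inverse-Gamma(25/2, 7)
obs 2: x=7 → posterior Inverse-Gamma(13, 345/8)
obs 3: x=-5 → posterior Inverse-Gamma(27/2, 197/4)
obs 4: x=-2 → posterior Inverse-Gamma(14, 395/8)
obs 5: x=-2 → posterior Inverse-Gamma(29/2, 99/2)
obs 6: x=5 → posterior Inverse-Gamma(15, 565/8)
obs 7: x=7/4 → posterior Inverse-Gamma(31/2, 2429/32)
obs 8: x=7/4 → posterior Inverse-Gamma(16, 1299/16)
obs 9: x=8 → posterior Inverse-Gamma(33/2, 2021/16)

k = 7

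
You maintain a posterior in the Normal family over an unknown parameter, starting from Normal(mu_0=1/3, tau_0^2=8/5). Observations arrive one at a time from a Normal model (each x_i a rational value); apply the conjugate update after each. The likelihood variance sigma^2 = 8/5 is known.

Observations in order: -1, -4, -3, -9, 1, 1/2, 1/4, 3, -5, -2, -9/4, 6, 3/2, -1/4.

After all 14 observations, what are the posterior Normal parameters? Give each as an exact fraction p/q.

obs 1: x=-1 → posterior Normal(-1/3, 4/5)
obs 2: x=-4 → posterior Normal(-14/9, 8/15)
obs 3: x=-3 → posterior Normal(-23/12, 2/5)
obs 4: x=-9 → posterior Normal(-10/3, 8/25)
obs 5: x=1 → posterior Normal(-47/18, 4/15)
obs 6: x=1/2 → posterior Normal(-13/6, 8/35)
obs 7: x=1/4 → posterior Normal(-179/96, 1/5)
obs 8: x=3 → posterior Normal(-143/108, 8/45)
obs 9: x=-5 → posterior Normal(-203/120, 4/25)
obs 10: x=-2 → posterior Normal(-227/132, 8/55)
obs 11: x=-9/4 → posterior Normal(-127/72, 2/15)
obs 12: x=6 → posterior Normal(-7/6, 8/65)
obs 13: x=3/2 → posterior Normal(-41/42, 4/35)
obs 14: x=-1/4 → posterior Normal(-167/180, 8/75)

mu_0=-167/180, tau_0^2=8/75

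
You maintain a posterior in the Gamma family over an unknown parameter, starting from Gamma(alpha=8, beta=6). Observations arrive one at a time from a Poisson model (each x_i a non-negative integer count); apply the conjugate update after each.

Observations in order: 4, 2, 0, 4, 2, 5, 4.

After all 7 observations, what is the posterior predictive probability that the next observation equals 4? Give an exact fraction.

905913878323577122839275283891119635/8301091297931216229725775774632378368

obs 1: x=4 → posterior Gamma(12, 7)
obs 2: x=2 → posterior Gamma(14, 8)
obs 3: x=0 → posterior Gamma(14, 9)
obs 4: x=4 → posterior Gamma(18, 10)
obs 5: x=2 → posterior Gamma(20, 11)
obs 6: x=5 → posterior Gamma(25, 12)
obs 7: x=4 → posterior Gamma(29, 13)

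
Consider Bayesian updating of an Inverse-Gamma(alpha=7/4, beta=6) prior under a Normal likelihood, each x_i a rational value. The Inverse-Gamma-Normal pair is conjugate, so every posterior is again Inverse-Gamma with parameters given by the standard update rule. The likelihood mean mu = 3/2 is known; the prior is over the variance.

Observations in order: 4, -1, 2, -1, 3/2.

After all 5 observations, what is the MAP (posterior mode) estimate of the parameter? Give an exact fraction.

62/21

obs 1: x=4 → posterior Inverse-Gamma(9/4, 73/8)
obs 2: x=-1 → posterior Inverse-Gamma(11/4, 49/4)
obs 3: x=2 → posterior Inverse-Gamma(13/4, 99/8)
obs 4: x=-1 → posterior Inverse-Gamma(15/4, 31/2)
obs 5: x=3/2 → posterior Inverse-Gamma(17/4, 31/2)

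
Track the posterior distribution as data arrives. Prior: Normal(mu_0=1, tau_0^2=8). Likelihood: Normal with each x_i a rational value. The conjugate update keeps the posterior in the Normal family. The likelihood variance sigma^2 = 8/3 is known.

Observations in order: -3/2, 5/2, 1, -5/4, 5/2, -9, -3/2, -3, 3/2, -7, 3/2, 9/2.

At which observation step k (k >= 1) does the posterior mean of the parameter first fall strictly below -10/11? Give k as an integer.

k = 7

obs 1: x=-3/2 → posterior Normal(-7/8, 2)
obs 2: x=5/2 → posterior Normal(4/7, 8/7)
obs 3: x=1 → posterior Normal(7/10, 4/5)
obs 4: x=-5/4 → posterior Normal(1/4, 8/13)
obs 5: x=5/2 → posterior Normal(43/64, 1/2)
obs 6: x=-9 → posterior Normal(-65/76, 8/19)
obs 7: x=-3/2 → posterior Normal(-83/88, 4/11)
obs 8: x=-3 → posterior Normal(-119/100, 8/25)
obs 9: x=3/2 → posterior Normal(-101/112, 2/7)
obs 10: x=-7 → posterior Normal(-185/124, 8/31)
obs 11: x=3/2 → posterior Normal(-167/136, 4/17)
obs 12: x=9/2 → posterior Normal(-113/148, 8/37)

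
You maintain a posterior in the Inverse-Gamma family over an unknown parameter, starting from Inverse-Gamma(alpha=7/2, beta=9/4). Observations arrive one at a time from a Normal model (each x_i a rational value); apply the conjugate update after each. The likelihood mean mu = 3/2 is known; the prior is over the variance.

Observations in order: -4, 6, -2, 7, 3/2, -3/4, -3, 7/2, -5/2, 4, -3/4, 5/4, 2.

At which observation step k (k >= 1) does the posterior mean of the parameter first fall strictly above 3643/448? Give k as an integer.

k = 3

obs 1: x=-4 → posterior Inverse-Gamma(4, 139/8)
obs 2: x=6 → posterior Inverse-Gamma(9/2, 55/2)
obs 3: x=-2 → posterior Inverse-Gamma(5, 269/8)
obs 4: x=7 → posterior Inverse-Gamma(11/2, 195/4)
obs 5: x=3/2 → posterior Inverse-Gamma(6, 195/4)
obs 6: x=-3/4 → posterior Inverse-Gamma(13/2, 1641/32)
obs 7: x=-3 → posterior Inverse-Gamma(7, 1965/32)
obs 8: x=7/2 → posterior Inverse-Gamma(15/2, 2029/32)
obs 9: x=-5/2 → posterior Inverse-Gamma(8, 2285/32)
obs 10: x=4 → posterior Inverse-Gamma(17/2, 2385/32)
obs 11: x=-3/4 → posterior Inverse-Gamma(9, 1233/16)
obs 12: x=5/4 → posterior Inverse-Gamma(19/2, 2467/32)
obs 13: x=2 → posterior Inverse-Gamma(10, 2471/32)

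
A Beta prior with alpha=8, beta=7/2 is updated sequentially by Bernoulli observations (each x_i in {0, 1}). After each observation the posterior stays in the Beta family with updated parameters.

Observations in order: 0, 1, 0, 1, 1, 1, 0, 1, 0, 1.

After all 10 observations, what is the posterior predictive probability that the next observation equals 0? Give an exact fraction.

obs 1: x=0 → posterior Beta(8, 9/2)
obs 2: x=1 → posterior Beta(9, 9/2)
obs 3: x=0 → posterior Beta(9, 11/2)
obs 4: x=1 → posterior Beta(10, 11/2)
obs 5: x=1 → posterior Beta(11, 11/2)
obs 6: x=1 → posterior Beta(12, 11/2)
obs 7: x=0 → posterior Beta(12, 13/2)
obs 8: x=1 → posterior Beta(13, 13/2)
obs 9: x=0 → posterior Beta(13, 15/2)
obs 10: x=1 → posterior Beta(14, 15/2)

15/43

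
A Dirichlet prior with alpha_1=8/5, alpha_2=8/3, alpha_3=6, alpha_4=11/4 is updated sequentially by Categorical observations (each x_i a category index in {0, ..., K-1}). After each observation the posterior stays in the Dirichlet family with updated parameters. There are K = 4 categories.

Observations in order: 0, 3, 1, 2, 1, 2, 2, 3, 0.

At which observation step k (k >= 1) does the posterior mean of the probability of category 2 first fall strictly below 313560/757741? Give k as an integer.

k = 2

obs 1: x=0 → posterior Dirichlet(13/5, 8/3, 6, 11/4)
obs 2: x=3 → posterior Dirichlet(13/5, 8/3, 6, 15/4)
obs 3: x=1 → posterior Dirichlet(13/5, 11/3, 6, 15/4)
obs 4: x=2 → posterior Dirichlet(13/5, 11/3, 7, 15/4)
obs 5: x=1 → posterior Dirichlet(13/5, 14/3, 7, 15/4)
obs 6: x=2 → posterior Dirichlet(13/5, 14/3, 8, 15/4)
obs 7: x=2 → posterior Dirichlet(13/5, 14/3, 9, 15/4)
obs 8: x=3 → posterior Dirichlet(13/5, 14/3, 9, 19/4)
obs 9: x=0 → posterior Dirichlet(18/5, 14/3, 9, 19/4)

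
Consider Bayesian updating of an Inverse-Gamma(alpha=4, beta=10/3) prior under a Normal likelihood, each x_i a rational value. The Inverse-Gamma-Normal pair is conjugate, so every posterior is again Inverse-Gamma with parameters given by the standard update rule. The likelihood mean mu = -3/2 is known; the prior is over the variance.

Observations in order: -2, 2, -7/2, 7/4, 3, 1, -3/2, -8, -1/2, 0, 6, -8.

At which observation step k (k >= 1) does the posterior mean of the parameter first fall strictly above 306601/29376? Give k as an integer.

obs 1: x=-2 → posterior Inverse-Gamma(9/2, 83/24)
obs 2: x=2 → posterior Inverse-Gamma(5, 115/12)
obs 3: x=-7/2 → posterior Inverse-Gamma(11/2, 139/12)
obs 4: x=7/4 → posterior Inverse-Gamma(6, 1619/96)
obs 5: x=3 → posterior Inverse-Gamma(13/2, 2591/96)
obs 6: x=1 → posterior Inverse-Gamma(7, 2891/96)
obs 7: x=-3/2 → posterior Inverse-Gamma(15/2, 2891/96)
obs 8: x=-8 → posterior Inverse-Gamma(8, 4919/96)
obs 9: x=-1/2 → posterior Inverse-Gamma(17/2, 4967/96)
obs 10: x=0 → posterior Inverse-Gamma(9, 5075/96)
obs 11: x=6 → posterior Inverse-Gamma(19/2, 7775/96)
obs 12: x=-8 → posterior Inverse-Gamma(10, 9803/96)

k = 12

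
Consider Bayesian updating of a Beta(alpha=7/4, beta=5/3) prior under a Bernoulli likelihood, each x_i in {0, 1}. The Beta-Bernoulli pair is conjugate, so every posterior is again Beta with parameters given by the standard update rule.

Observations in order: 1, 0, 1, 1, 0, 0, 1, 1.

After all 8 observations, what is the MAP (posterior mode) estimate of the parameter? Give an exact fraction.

obs 1: x=1 → posterior Beta(11/4, 5/3)
obs 2: x=0 → posterior Beta(11/4, 8/3)
obs 3: x=1 → posterior Beta(15/4, 8/3)
obs 4: x=1 → posterior Beta(19/4, 8/3)
obs 5: x=0 → posterior Beta(19/4, 11/3)
obs 6: x=0 → posterior Beta(19/4, 14/3)
obs 7: x=1 → posterior Beta(23/4, 14/3)
obs 8: x=1 → posterior Beta(27/4, 14/3)

69/113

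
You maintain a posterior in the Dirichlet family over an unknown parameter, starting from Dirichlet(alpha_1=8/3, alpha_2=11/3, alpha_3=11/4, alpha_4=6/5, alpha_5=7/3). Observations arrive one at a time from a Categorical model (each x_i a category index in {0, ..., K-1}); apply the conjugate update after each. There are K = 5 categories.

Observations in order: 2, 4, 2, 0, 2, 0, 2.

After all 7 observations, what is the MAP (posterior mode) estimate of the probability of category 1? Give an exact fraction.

obs 1: x=2 → posterior Dirichlet(8/3, 11/3, 15/4, 6/5, 7/3)
obs 2: x=4 → posterior Dirichlet(8/3, 11/3, 15/4, 6/5, 10/3)
obs 3: x=2 → posterior Dirichlet(8/3, 11/3, 19/4, 6/5, 10/3)
obs 4: x=0 → posterior Dirichlet(11/3, 11/3, 19/4, 6/5, 10/3)
obs 5: x=2 → posterior Dirichlet(11/3, 11/3, 23/4, 6/5, 10/3)
obs 6: x=0 → posterior Dirichlet(14/3, 11/3, 23/4, 6/5, 10/3)
obs 7: x=2 → posterior Dirichlet(14/3, 11/3, 27/4, 6/5, 10/3)

160/877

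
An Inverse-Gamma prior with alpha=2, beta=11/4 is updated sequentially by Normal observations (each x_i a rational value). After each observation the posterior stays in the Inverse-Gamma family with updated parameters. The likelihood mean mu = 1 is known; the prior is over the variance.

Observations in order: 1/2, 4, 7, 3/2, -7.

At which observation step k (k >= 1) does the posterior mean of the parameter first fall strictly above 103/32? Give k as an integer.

obs 1: x=1/2 → posterior Inverse-Gamma(5/2, 23/8)
obs 2: x=4 → posterior Inverse-Gamma(3, 59/8)
obs 3: x=7 → posterior Inverse-Gamma(7/2, 203/8)
obs 4: x=3/2 → posterior Inverse-Gamma(4, 51/2)
obs 5: x=-7 → posterior Inverse-Gamma(9/2, 115/2)

k = 2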